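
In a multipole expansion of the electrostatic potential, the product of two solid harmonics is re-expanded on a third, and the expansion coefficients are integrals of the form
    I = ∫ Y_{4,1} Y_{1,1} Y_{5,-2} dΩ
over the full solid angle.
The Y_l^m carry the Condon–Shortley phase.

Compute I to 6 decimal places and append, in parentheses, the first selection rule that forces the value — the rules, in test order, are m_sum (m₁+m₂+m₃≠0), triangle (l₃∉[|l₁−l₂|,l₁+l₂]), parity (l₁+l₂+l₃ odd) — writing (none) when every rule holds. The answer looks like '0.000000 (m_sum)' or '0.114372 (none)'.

Rules hold: Σm=0, L=10 even, 3≤5≤5.
N = 9·3·11 = 297
Δ = 0!·8!·2!/11! = 1/495
Racah Σ t=0..0: t=0:+1/576 = 1/576
⇒ 3j(4 1 5; 0 0 0)² = 5/99, sgn -1
Racah Σ t=0..0: t=0:+1/1440 = 1/1440
⇒ 3j(4 1 5; 1 1 -2)² = 7/165, sgn -1
4πI² = N·(3j₀)²·(3jₘ)² = 7/11
I = +1·√(0.636364/4π) = 0.22503380
No selection rule forces the value: the integral is nonzero (none).

0.225034 (none)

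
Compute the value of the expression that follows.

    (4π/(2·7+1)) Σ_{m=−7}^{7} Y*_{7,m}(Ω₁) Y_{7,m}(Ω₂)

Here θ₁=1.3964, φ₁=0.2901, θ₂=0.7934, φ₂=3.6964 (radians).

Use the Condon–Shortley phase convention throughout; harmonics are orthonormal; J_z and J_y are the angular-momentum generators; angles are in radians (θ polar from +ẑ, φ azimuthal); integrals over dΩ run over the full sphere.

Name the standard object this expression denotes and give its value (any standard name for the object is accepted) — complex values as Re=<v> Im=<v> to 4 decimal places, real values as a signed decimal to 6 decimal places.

This sum is the spherical-harmonic addition theorem: it equals the Legendre polynomial P_l(cos γ) of the angle γ between the two directions.
Summing Y*_{l m}(θ₁,φ₁)·Y_{l m}(θ₂,φ₂) over m ∈ [−7, 7]; prefactor 4π/(2·7+1) = 0.837758:
  m=-7: (-0.199428+0.402617i) × (+0.034439-0.031576i) = +0.005845+0.020163i  (running Σ = +0.005845+0.020163i)
  m=-6: (-0.050053+0.291932i) × (-0.169039+0.032028i) = -0.000889-0.050951i  (running Σ = +0.004956-0.030788i)
  m=-5: (-0.024828-0.205390i) × (+0.339855+0.130862i) = +0.018440-0.073052i  (running Σ = +0.023396-0.103840i)
  m=-4: (-0.124665-0.286519i) × (-0.272447-0.359554i) = -0.069055+0.122885i  (running Σ = -0.045659+0.019045i)
  m=-3: (+0.077828+0.092308i) × (+0.019260+0.205115i) = -0.017435+0.017742i  (running Σ = -0.063093+0.036787i)
  m=-2: (+0.260247+0.170580i) × (-0.111763+0.224911i) = -0.067451+0.039468i  (running Σ = -0.130545+0.076254i)
  m=-1: (-0.082732-0.024697i) × (+0.282862-0.175300i) = -0.027731+0.007517i  (running Σ = -0.158276+0.083771i)
  m=0: (-0.309627-0.000000i) × (+0.159097+0.000000i) = -0.049261-0.000000i  (running Σ = -0.207537+0.083771i)
  m=1: (+0.082732-0.024697i) × (-0.282862-0.175300i) = -0.027731-0.007517i  (running Σ = -0.235268+0.076254i)
  m=2: (+0.260247-0.170580i) × (-0.111763-0.224911i) = -0.067451-0.039468i  (running Σ = -0.302719+0.036787i)
  m=3: (-0.077828+0.092308i) × (-0.019260+0.205115i) = -0.017435-0.017742i  (running Σ = -0.320154+0.019045i)
  m=4: (-0.124665+0.286519i) × (-0.272447+0.359554i) = -0.069055-0.122885i  (running Σ = -0.389208-0.103840i)
  m=5: (+0.024828-0.205390i) × (-0.339855+0.130862i) = +0.018440+0.073052i  (running Σ = -0.370768-0.030788i)
  m=6: (-0.050053-0.291932i) × (-0.169039-0.032028i) = -0.000889+0.050951i  (running Σ = -0.371657+0.020163i)
  m=7: (+0.199428+0.402617i) × (-0.034439-0.031576i) = +0.005845-0.020163i  (running Σ = -0.365812+0.000000i)
Accumulated sum -0.365812+0.000000i; after 4π/(2l+1) scaling, -0.306462+0.000000i ⇒ P_7 = -0.306462

Legendre polynomial (addition theorem), -0.306462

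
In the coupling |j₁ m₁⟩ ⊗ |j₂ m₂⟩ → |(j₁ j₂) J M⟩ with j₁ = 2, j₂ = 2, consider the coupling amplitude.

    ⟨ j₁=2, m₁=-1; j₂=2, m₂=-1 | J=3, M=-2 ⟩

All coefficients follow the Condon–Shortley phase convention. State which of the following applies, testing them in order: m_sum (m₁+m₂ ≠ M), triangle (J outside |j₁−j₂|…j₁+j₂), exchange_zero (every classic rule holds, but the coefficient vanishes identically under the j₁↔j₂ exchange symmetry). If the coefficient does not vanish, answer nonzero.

exchange_zero

m-sum: m₁+m₂ = -1+(-1) = -2, M = -2  ✓
triangle: |j₁−j₂| = 0 ≤ J = 3 ≤ j₁+j₂ = 4  ✓
exchange: j₁=j₂ and m₁=m₂, and (−1)^(j₁+j₂−J) = (−1)^1 = −1 forces ⟨j₁m₁;j₂m₂|JM⟩ = −⟨j₂m₂;j₁m₁|JM⟩ = −⟨j₁m₁;j₂m₂|JM⟩ ⇒ the coefficient vanishes identically
Racah sum check: Σ_k collapses to 0 ⇒ CG = 0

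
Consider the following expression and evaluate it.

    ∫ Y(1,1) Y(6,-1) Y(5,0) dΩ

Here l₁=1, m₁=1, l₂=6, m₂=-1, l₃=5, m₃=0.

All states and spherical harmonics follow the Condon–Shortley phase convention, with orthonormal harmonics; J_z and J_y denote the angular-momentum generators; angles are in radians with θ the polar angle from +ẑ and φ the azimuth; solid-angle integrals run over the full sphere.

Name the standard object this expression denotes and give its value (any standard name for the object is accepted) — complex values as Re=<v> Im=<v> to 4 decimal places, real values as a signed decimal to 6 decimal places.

This is a Gaunt coefficient — the integral of a triple product of spherical harmonics over the sphere.
Checks pass: Σm=0; 12 even; l₃=5∈[5,7].
(2·1+1)(2·6+1)(2·5+1) = 429
Δ: 2! 0! 10! / 13! → 1/858
sum: t=1:−1/14400 = -1/14400
3j²(1 6 5; 0 0 0) = Δ·Π!·Σ² = 6/143  (sign +1)
sum: t=0:+1/28800 = 1/28800
3j²(1 6 5; 1 -1 0) = Δ·Π!·Σ² = 7/286  (sign -1)
combine: 4πI² = 429·6/143·7/286 = 63/143
take √, sign -1: I = -0.18723944

Gaunt coefficient, -0.187239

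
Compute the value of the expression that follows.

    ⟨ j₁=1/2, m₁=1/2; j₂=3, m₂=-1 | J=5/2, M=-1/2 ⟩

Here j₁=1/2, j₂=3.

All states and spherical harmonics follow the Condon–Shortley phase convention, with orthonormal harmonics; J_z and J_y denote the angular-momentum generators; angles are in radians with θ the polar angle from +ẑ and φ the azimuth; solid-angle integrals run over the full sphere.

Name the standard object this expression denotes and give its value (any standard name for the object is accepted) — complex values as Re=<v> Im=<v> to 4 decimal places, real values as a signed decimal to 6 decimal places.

This is a Clebsch–Gordan (vector-coupling) coefficient.
√[6·1!0!5!/7! · 1!0!2!4!2!3!] = √(576/7)
  +(−1)^0/∏(0,1,0,2,0,3)! = 1/12  (running 1/12)
⟨..|..⟩ = √(576/7)·(1/12) = +0.755929

Clebsch–Gordan coefficient, +√(4/7) ≈ +0.755929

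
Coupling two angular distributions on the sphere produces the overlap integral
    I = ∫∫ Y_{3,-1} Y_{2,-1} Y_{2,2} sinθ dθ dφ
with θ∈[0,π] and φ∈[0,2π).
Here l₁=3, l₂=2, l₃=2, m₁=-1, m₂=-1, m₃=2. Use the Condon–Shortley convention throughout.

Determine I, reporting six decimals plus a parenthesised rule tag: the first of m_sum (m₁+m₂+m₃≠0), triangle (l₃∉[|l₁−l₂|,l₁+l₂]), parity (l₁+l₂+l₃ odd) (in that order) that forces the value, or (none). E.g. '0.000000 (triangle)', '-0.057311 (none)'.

l₁+l₂+l₃=7 is odd: 3j(l;000)=0 ⇒ I=0

0.000000 (parity)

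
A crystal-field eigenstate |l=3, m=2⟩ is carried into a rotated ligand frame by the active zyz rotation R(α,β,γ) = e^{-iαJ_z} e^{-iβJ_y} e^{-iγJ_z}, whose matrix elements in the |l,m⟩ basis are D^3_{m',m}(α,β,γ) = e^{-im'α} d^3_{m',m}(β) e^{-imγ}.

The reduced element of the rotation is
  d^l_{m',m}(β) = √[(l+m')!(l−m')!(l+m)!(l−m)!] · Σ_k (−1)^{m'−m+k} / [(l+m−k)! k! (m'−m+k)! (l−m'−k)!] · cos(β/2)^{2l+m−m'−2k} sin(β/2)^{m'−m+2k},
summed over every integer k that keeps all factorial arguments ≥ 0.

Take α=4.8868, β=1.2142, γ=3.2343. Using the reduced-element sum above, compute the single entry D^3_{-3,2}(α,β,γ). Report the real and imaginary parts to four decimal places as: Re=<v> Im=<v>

Split into d^3_{-3,2}(β=1.2142) × two z-phases.
Half-angle: c=0.821306, s=0.570488. N=√(1·720·120·1)=293.938769
k: max(0,(2)−(-3))=5 … min(3+(2),3−(-3))=5
  k=5: (−1)^0·293.9388/(120)·0.8213^1·0.5705^5 = +0.121566
d^3_{-3,2}(1.2142) = +0.121566
Phases: e^{-i·(-3)·4.8868}=-0.499683+0.866208i, e^{-i·(2)·3.2343}=+0.982860-0.184354i ⇒ D=-0.040291+0.114695i

Re=-0.0403 Im=0.1147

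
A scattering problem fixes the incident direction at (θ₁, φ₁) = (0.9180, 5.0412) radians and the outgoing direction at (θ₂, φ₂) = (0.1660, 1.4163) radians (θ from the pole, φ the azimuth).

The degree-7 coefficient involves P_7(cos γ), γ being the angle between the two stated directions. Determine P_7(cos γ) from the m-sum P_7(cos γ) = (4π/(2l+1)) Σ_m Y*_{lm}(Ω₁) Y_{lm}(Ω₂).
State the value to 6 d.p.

0.187311

Summing Y*_{l m}(θ₁,φ₁)·Y_{l m}(θ₂,φ₂) over m ∈ [−7, 7]; prefactor 4π/(2·7+1) = 0.837758:
  m=-7: Y*=-0.074328-0.066635i  Y=-0.000001+0.000001i  product +0.000000+0.000000i
  m=-6: Y*=+0.111759-0.262818i  Y=-0.000023-0.000030i  product -0.000010+0.000003i
  m=-5: Y*=+0.439483+0.032254i  Y=+0.000367-0.000377i  product +0.000174-0.000154i
  m=-4: Y*=+0.080603+0.308510i  Y=+0.004242+0.003015i  product -0.000588+0.001552i
  m=-3: Y*=+0.087199-0.057675i  Y=-0.016535+0.033084i  product +0.000466+0.003839i
  m=-2: Y*=+0.290424+0.224295i  Y=-0.173796-0.055479i  product -0.038031-0.055094i
  m=-1: Y*=-0.016833+0.049336i  Y=+0.085733-0.550497i  product +0.025716+0.013496i
  m=+0: Y*=+0.349688-0.000000i  Y=+0.709585+0.000000i  product +0.248133+0.000000i
  m=+1: Y*=+0.016833+0.049336i  Y=-0.085733-0.550497i  product +0.025716-0.013496i
  m=+2: Y*=+0.290424-0.224295i  Y=-0.173796+0.055479i  product -0.038031+0.055094i
  m=+3: Y*=-0.087199-0.057675i  Y=+0.016535+0.033084i  product +0.000466-0.003839i
  m=+4: Y*=+0.080603-0.308510i  Y=+0.004242-0.003015i  product -0.000588-0.001552i
  m=+5: Y*=-0.439483+0.032254i  Y=-0.000367-0.000377i  product +0.000174+0.000154i
  m=+6: Y*=+0.111759+0.262818i  Y=-0.000023+0.000030i  product -0.000010-0.000003i
  m=+7: Y*=+0.074328-0.066635i  Y=+0.000001+0.000001i  product +0.000000-0.000000i
Σ over m = +0.223586-0.000000i; ×(4π/15) → +0.187311-0.000000i. Real part: 0.187311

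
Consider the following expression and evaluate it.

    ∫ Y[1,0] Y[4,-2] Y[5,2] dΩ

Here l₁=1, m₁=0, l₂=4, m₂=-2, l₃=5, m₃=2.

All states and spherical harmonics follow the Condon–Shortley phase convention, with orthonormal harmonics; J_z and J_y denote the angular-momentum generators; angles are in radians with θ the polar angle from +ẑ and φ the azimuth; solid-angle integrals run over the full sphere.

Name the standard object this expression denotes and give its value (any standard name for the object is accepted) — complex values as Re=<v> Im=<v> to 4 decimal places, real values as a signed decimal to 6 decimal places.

Gaunt coefficient, +0.225034

This is a Gaunt coefficient — the integral of a triple product of spherical harmonics over the sphere.
m-sum 0 ✓  L=10 even ✓  3≤5≤5 ✓
Π(2lᵢ+1) = 3×9×11 = 297
triangle coeff Δ(1,4,5) = 1/495
Σ_t [0,0]: t=0:+1/576 = 1/576
(3j)²=5/99 [(1 4 5; 0 0 0)], sign=-1
Σ_t [0,0]: t=0:+1/1440 = 1/1440
(3j)²=7/165 [(1 4 5; 0 -2 2)], sign=-1
⇒ 4πI² = 7/11
I = (+1)√(7/11/(4π)) = 0.22503380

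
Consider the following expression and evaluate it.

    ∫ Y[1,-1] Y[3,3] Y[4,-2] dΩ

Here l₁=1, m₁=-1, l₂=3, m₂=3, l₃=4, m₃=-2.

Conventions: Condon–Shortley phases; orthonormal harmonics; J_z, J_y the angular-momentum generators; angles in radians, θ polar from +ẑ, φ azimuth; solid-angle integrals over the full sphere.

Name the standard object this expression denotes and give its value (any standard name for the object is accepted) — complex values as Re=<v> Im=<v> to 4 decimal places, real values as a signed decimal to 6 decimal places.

Gaunt coefficient, +0.061558

This is a Gaunt coefficient — the integral of a triple product of spherical harmonics over the sphere.
m-sum 0 ✓  L=8 even ✓  2≤4≤4 ✓
Π(2lᵢ+1) = 3×7×9 = 189
triangle coeff Δ(1,3,4) = 1/252
Σ_t [0,0]: t=0:+1/36 = 1/36
(3j)²=4/63 [(1 3 4; 0 0 0)], sign=+1
Σ_t [0,0]: t=0:+1/1440 = 1/1440
(3j)²=1/252 [(1 3 4; -1 3 -2)], sign=+1
⇒ 4πI² = 1/21
I = (+1)√(1/21/(4π)) = 0.06155813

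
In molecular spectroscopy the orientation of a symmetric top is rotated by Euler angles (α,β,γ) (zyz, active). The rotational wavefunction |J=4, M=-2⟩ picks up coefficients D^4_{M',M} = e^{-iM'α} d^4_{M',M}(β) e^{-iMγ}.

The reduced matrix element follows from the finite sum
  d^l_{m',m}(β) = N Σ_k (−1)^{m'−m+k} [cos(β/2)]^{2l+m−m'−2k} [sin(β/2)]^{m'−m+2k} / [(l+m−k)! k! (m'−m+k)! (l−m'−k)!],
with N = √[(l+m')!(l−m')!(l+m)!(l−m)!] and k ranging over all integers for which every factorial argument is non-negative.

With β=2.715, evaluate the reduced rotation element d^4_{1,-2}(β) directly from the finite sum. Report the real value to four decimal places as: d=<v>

d=-0.5911

d^4_{1,-2}(β=2.7150) via the finite sum:
With c≡cos(β/2)=0.211683 and s≡sin(β/2)=0.977338, N=[120·6·2·720]^{1/2}=1018.233765
k∈{0,1,2} keeps every argument non-negative
  k=0: (−1)^3·1018.2338/(72)·0.2117^5·0.9773^3 = -0.005611
  k=1: (−1)^4·1018.2338/(48)·0.2117^3·0.9773^5 = +0.179427
  k=2: (−1)^5·1018.2338/(240)·0.2117^1·0.9773^7 = -0.764956
d^4_{1,-2}(2.7150) = -0.005611 +0.179427 -0.764956 = -0.591141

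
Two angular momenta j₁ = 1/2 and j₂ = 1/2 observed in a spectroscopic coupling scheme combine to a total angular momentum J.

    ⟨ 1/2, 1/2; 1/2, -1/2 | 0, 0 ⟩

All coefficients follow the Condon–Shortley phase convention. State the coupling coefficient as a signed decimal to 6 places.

triangle: 1!*0!*0!/2! = 1/2
(j±m)!: 1!*0!*0!*1!*0!*0! = 1
prefactor² = (2J+1)*Δ*N² = 1/2
  k=0: +1/(0!*1!*0!*0!*0!*0!) = 1
Σ = 1  ⇒  CG² = 1/2*1² = 1/2
CG = +√(1/2) = +0.707107

+0.707107  (= +√(1/2))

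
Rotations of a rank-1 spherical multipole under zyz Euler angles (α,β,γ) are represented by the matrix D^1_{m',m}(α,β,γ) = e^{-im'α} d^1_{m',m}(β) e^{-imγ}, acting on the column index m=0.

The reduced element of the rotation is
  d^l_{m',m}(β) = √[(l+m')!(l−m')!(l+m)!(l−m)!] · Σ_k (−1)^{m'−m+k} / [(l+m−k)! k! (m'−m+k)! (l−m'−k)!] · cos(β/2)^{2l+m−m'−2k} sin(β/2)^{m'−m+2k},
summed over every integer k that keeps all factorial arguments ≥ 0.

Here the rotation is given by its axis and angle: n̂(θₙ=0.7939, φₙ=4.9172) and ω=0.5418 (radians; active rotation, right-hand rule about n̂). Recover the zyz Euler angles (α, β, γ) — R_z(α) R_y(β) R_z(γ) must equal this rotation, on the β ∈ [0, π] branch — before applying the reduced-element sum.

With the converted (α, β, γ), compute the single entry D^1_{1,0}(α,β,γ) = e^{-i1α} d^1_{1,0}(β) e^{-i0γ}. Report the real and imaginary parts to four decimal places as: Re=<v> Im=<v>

Axis–angle → zyz. n̂ = (sinθₙcosφₙ, sinθₙsinφₙ, cosθₙ) = (+0.145030, -0.698189, +0.701070), ω = 0.5418.
R = I cosω + sinω [n̂]ₓ + (1−cosω) n̂n̂ᵀ gives
  R = [+0.859794, -0.376029, -0.345479; +0.347025, +0.926596, -0.144891; +0.374603, +0.004687, +0.927173]
β = atan2(√(R₁₃²+R₂₃²), R₃₃) = 0.384000; α = atan2(R₂₃, R₁₃) mod 2π = 3.538704; γ = atan2(R₃₂, −R₃₁) mod 2π = 3.129082
Split into d^1_{1,0}(β=0.3840) × two z-phases.
With c≡cos(β/2)=0.981625 and s≡sin(β/2)=0.190823, N=[2·1·1·1]^{1/2}=1.414214
Admissible k: 0..0 (factorial args all ≥0)
  k=0: (−1)^1·1.4142/(1)·0.9816^1·0.1908^1 = -0.264905
d^1_{1,0}(0.3840) = -0.264905
Attach z-rotation phases: D = e^{-i(1)(3.5387)}·(-0.264905)·e^{-i(0)(3.1291)} = +0.244291-0.102454i

Re=0.2443 Im=-0.1025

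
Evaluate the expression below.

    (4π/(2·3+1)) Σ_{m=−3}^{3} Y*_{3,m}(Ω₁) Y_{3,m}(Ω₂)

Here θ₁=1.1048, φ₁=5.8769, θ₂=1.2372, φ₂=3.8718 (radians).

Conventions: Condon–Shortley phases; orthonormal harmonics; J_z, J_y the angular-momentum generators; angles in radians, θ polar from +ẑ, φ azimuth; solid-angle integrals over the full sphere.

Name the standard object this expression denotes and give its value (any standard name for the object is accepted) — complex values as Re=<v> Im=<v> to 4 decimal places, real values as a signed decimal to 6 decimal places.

This sum is the spherical-harmonic addition theorem: it equals the Legendre polynomial P_l(cos γ) of the angle γ between the two directions.
Summing Y*_{l m}(θ₁,φ₁)·Y_{l m}(θ₂,φ₂) over m ∈ [−3, 3]; prefactor 4π/(2·3+1) = 1.795196:
  m=-3: (+0.102550-0.279254i) × (+0.204448+0.286484i) = +0.100968-0.027714i  (running Σ = +0.100968-0.027714i)
  m=-2: (+0.252010-0.266092i) × (+0.032911-0.296944i) = -0.070720-0.083590i  (running Σ = +0.030247-0.111304i)
  m=-1: (+0.002496-0.001074i) × (+0.105542-0.094490i) = +0.000162-0.000349i  (running Σ = +0.030409-0.111653i)
  m=0: (-0.333768-0.000000i) × (-0.301075+0.000000i) = +0.100489+0.000000i  (running Σ = +0.130898-0.111653i)
  m=1: (-0.002496-0.001074i) × (-0.105542-0.094490i) = +0.000162+0.000349i  (running Σ = +0.131060-0.111304i)
  m=2: (+0.252010+0.266092i) × (+0.032911+0.296944i) = -0.070720+0.083590i  (running Σ = +0.060340-0.027714i)
  m=3: (-0.102550-0.279254i) × (-0.204448+0.286484i) = +0.100968+0.027714i  (running Σ = +0.161308+0.000000i)
Σ over m = +0.161308+0.000000i; ×(4π/7) → +0.289579+0.000000i. Real part: 0.289579

Legendre polynomial (addition theorem), +0.289579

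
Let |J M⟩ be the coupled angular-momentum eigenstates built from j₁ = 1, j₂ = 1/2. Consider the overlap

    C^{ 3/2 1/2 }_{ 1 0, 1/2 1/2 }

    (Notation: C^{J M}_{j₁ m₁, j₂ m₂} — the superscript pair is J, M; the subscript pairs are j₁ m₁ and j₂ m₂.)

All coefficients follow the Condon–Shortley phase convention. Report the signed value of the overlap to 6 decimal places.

triangle: 0!*2!*1!/4! = 2/24
(j±m)!: 1!*1!*1!*0!*2!*1! = 2
prefactor² = (2J+1)*Δ*N² = 2/3
  k=0: +1/(0!*0!*1!*1!*1!*0!) = 1
Σ = 1  ⇒  CG² = 2/3*1² = 2/3
CG = +√(2/3) = +0.816497

+√(2/3) = +0.816497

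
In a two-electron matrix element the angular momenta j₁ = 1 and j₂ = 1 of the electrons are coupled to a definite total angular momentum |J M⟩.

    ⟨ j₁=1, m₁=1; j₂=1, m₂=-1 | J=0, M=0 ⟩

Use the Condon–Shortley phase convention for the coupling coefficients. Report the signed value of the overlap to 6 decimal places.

triangle: 2!×0!×0!/3! = 2/6
(j±m)!: 2!×0!×0!×2!×0!×0! = 4
prefactor² = (2J+1)×Δ×N² = 4/3
  k=0: +1/(0!×2!×0!×0!×0!×0!) = 1/2
Σ = 1/2  ⇒  CG² = 4/3×(1/2)² = 1/3
CG = +√(1/3) = +0.577350

+0.577350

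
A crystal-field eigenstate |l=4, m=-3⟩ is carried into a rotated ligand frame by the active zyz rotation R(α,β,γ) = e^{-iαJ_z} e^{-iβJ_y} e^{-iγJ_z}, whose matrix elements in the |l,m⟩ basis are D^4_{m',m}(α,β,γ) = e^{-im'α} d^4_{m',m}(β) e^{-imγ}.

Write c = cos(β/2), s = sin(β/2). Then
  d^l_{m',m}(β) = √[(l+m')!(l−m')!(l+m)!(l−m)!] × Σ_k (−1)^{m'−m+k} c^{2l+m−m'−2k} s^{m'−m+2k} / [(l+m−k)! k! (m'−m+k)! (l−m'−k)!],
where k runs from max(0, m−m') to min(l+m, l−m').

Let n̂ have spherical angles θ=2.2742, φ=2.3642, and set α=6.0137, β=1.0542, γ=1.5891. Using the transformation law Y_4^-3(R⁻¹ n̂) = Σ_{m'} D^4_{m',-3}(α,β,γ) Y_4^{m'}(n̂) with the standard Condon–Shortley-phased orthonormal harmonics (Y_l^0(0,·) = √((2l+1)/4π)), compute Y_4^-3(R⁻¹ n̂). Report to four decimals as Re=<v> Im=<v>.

Re=0.0159 Im=-0.0933

Need the full column D^4_{m',-3} for m'=−4..4 at α=6.0137, β=1.0542, γ=1.5891.
cos(β/2)=0.864269, sin(β/2)=0.503029
d^4_{-4,-3}: single k=1 term ⇒ +0.512486;  D = -0.437505-0.266893i
d^4_{-3,-3}: k∈[0..1] ⇒ +0.311310 -0.738209 = -0.426899;  D = +0.292096+0.311324i
d^4_{-2,-3}: k∈[0..1] ⇒ -0.677956 +0.688986 = +0.011030;  D = -0.005133-0.009763i
d^4_{-1,-3}: k∈[0..1] ⇒ +0.837050 -0.472594 = +0.364456;  D = -0.077604-0.356098i
d^4_{0,-3}: k∈[0..1] ⇒ -0.726255 +0.246024 = -0.480231;  D = -0.026357+0.479508i
d^4_{1,-3}: k∈[0..1] ⇒ +0.472594 -0.096057 = +0.376537;  D = +0.120016-0.356898i
d^4_{2,-3}: k∈[0..1] ⇒ -0.233399 +0.026355 = -0.207044;  D = -0.115858+0.171592i
d^4_{3,-3}: k∈[0..1] ⇒ +0.084714 -0.004100 = +0.080614;  D = +0.061270-0.052390i
d^4_{4,-3}: single k=0 term ⇒ -0.019923;  D = -0.018042+0.008449i
Y_4^{m'}(θ=2.2742,φ=2.3642) and Σ D·Y over m':
  (-0.4375-0.2669i)·(-0.1496+0.0048i)  (+0.2921+0.3113i)·(-0.2478+0.2600i)  (-0.0051-0.0098i)·(+0.0060+0.3752i)  (-0.0776-0.3561i)·(-0.0119-0.0117i)  (-0.0264+0.4795i)·(-0.3623+0.0000i)  (+0.1200-0.3569i)·(+0.0119-0.0117i)  (-0.1159+0.1716i)·(+0.0060-0.3752i)  (+0.0613-0.0524i)·(+0.2478+0.2600i)  (-0.0180+0.0084i)·(-0.1496-0.0048i)
Y_4^-3(R⁻¹ n̂) = +0.015860-0.093313i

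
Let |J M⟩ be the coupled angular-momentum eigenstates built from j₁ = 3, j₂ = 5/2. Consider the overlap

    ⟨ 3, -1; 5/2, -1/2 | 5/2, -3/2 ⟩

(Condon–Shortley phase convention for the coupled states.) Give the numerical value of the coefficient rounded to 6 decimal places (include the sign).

triangle: 3!·3!·2!/9! = 72/362880
(j±m)!: 2!·4!·2!·3!·1!·4! = 13824
prefactor² = (2J+1)·Δ·N² = 576/35
  k=1: −1/(1!·2!·3!·1!·0!·1!) = -1/12
  k=2: +1/(2!·1!·2!·0!·1!·2!) = 1/8
Σ = 1/24  ⇒  CG² = 576/35·(1/24)² = 1/35
CG = +√(1/35) = +0.169031

+√(1/35) = +0.169031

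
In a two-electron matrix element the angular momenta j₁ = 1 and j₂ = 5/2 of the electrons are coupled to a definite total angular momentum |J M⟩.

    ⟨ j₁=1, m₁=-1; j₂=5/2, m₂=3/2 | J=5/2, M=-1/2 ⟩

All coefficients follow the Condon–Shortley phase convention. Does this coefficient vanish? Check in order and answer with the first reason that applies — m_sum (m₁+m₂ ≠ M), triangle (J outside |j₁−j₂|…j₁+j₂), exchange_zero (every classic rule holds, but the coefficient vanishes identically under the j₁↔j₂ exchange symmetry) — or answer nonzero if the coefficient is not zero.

m-sum: m₁+m₂ = -1+3/2 = 1/2, M = -1/2  ✗ ⇒ coefficient is 0

m_sum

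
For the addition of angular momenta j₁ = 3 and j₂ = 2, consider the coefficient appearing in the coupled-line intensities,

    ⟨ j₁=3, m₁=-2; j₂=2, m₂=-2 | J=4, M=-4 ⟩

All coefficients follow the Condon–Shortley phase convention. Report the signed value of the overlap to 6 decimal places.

+√(2/5) ≈ +0.632456

√[9·1!5!3!/10! · 1!5!0!4!0!8!] = √(207360)
  +(−1)^0/∏(0,1,5,0,0,3)! = 1/720  (running 1/720)
⟨..|..⟩ = √(207360)·(1/720) = +0.632456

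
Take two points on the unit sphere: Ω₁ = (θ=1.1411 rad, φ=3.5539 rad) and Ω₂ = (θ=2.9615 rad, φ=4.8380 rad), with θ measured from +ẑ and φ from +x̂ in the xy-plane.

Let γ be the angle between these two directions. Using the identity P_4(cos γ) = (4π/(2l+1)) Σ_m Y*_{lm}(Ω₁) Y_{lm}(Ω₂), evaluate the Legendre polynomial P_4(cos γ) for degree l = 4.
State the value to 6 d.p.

-0.044696

Summing Y*_{l m}(θ₁,φ₁)·Y_{l m}(θ₂,φ₂) over m ∈ [−4, 4]; prefactor 4π/(2·4+1) = 1.396263:
  m=-4: (-0.023683, 0.301328) × (0.000399, -0.000219) = (0.000057, 0.000125)  (running Σ = (0.000057, 0.000125))
  m=-3: (-0.128384, -0.370134) × (0.002604, 0.006580) = (0.002101, -0.001809)  (running Σ = (0.002158, -0.001683))
  m=-2: (0.040324, 0.043617) × (-0.060041, 0.015409) = (-0.003093, -0.001997)  (running Σ = (-0.000935, -0.003681))
  m=-1: (0.293039, 0.128169) × (-0.039433, -0.312273) = (0.028468, -0.096562)  (running Σ = (0.027533, -0.100243))
  m=0: (-0.121900, -0.000000) × (0.714334, 0.000000) = (-0.087078, -0.000000)  (running Σ = (-0.059544, -0.100243))
  m=1: (-0.293039, 0.128169) × (0.039433, -0.312273) = (0.028468, 0.096562)  (running Σ = (-0.031076, -0.003681))
  m=2: (0.040324, -0.043617) × (-0.060041, -0.015409) = (-0.003093, 0.001997)  (running Σ = (-0.034169, -0.001683))
  m=3: (0.128384, -0.370134) × (-0.002604, 0.006580) = (0.002101, 0.001809)  (running Σ = (-0.032068, 0.000125))
  m=4: (-0.023683, -0.301328) × (0.000399, 0.000219) = (0.000057, -0.000125)  (running Σ = (-0.032011, -0.000000))
Total Σ_m = (-0.032011, -0.000000). Multiply by 1.396263: (-0.044696, -0.000000). P_4(cos γ) = -0.044696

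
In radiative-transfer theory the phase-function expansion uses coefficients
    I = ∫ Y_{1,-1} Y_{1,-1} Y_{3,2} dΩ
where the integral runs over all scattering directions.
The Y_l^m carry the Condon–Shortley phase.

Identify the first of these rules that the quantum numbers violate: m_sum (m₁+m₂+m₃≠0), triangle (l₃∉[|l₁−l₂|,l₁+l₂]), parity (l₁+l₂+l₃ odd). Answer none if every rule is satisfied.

Σmᵢ = 0  ✓
l₃∈[|l₁−l₂|,l₁+l₂]=[0,2] required, l₃=3 fails  ✗
Σlᵢ = 5 ⇒ odd

triangle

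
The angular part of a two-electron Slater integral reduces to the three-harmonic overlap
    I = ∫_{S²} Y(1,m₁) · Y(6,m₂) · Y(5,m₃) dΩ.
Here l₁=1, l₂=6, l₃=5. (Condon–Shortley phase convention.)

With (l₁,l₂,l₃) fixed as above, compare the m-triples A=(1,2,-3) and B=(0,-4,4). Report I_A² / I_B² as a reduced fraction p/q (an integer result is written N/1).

l's match ⇒ only the (l;m) 3-j factors differ between A and B.
A: triangle coeff Δ(1,6,5) = 1/858; Σ_t [0,0]: t=0:+1/161280 = 1/161280; (3j)²=1/143 [(1 6 5; 1 2 -3)], sign=+1
B: triangle coeff Δ(1,6,5) = 1/858; Σ_t [1,1]: t=1:−1/362880 = -1/362880; (3j)²=10/429 [(1 6 5; 0 -4 4)], sign=+1
I_A²/I_B² = (1/143)/(10/429) = 3/10

3/10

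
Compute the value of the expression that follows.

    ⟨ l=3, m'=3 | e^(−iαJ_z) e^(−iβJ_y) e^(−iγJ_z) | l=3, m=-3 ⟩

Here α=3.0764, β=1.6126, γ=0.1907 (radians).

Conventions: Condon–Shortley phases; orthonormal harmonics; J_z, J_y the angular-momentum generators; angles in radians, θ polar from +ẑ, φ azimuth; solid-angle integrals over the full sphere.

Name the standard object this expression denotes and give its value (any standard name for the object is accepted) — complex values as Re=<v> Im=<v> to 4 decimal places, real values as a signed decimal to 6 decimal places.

This is a Wigner D-matrix element — the rotation-matrix element ⟨l m'| R(α,β,γ) |l m⟩ in the angular-momentum basis.
Split into d^3_{3,-3}(β=1.6126) × two z-phases.
c=cos(1.612600/2)=0.692174, s=sin(1.612600/2)=0.721731; N=√[720·1·1·720]=720.000000
k∈{0} keeps every argument non-negative
  k=0: (−1)^6·720.0000/(720)·0.6922^0·0.7217^6 = +0.141336
d^3_{3,-3}(1.6126) = +0.141336
D = (-0.980936-0.194334i)·(+0.141336)·(+0.840766+0.541399i) = -0.101695-0.098153i

Wigner D-matrix element, Re=-0.1017 Im=-0.0982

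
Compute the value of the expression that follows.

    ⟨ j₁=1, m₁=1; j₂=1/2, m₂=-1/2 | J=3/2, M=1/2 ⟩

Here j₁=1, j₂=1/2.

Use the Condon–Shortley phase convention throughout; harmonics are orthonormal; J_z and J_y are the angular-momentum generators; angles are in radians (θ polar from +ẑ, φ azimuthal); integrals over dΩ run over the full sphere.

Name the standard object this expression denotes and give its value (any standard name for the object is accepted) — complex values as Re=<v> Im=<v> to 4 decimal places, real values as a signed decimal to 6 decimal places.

This is a Clebsch–Gordan (vector-coupling) coefficient.
j₁+j₂−J=0  J+j₁−j₂=2  J−j₁+j₂=1  j₁+j₂+J+1=4
(j₁±m₁, j₂±m₂, J±M) = (2,0,0,1,2,1)
P² = 4/3
sum k=0..0:
  [0] +1/2 = 1/2
S = 1/2
C² = P²·S² = 1/3 ; C = +0.577350

Clebsch–Gordan coefficient, +√(1/3) ≈ +0.577350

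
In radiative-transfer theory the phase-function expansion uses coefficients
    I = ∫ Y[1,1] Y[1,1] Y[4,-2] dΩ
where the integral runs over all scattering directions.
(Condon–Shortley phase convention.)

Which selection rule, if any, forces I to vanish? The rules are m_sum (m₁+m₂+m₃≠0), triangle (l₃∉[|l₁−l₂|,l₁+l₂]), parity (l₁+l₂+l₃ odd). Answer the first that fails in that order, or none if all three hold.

Σmᵢ = 0  ✓
l₃∈[|l₁−l₂|,l₁+l₂]=[0,2] required, l₃=4 fails  ✗
Σlᵢ = 6 ⇒ even

triangle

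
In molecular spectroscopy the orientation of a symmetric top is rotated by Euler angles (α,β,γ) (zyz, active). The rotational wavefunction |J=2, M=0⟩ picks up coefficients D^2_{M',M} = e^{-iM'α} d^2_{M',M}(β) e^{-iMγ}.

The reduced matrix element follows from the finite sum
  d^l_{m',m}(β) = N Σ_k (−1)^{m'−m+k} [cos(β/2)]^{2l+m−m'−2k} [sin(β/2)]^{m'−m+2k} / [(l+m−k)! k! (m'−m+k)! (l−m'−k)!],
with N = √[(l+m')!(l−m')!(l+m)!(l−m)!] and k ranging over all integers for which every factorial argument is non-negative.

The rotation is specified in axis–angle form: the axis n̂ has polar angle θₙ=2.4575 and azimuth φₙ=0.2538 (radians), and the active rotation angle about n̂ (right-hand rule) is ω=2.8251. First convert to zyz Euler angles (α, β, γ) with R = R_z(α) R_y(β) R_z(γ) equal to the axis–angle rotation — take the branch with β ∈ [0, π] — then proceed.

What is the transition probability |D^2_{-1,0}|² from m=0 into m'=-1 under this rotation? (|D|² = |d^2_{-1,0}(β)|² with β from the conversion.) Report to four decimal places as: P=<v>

P=0.0697

Axis–angle → zyz. n̂ = (sinθₙcosφₙ, sinθₙsinφₙ, cosθₙ) = (+0.611725, +0.158678, -0.774993), ω = 2.8251.
R = I cosω + sinω [n̂]ₓ + (1−cosω) n̂n̂ᵀ gives
  R = [-0.220503, +0.430518, -0.875233; -0.051892, -0.901226, -0.430231; -0.974005, -0.049450, +0.221064]
β = atan2(√(R₁₃²+R₂₃²), R₃₃) = 1.347891; α = atan2(R₂₃, R₁₃) mod 2π = 3.598467; γ = atan2(R₃₂, −R₃₁) mod 2π = 6.232459
D^2_{-1,0}(3.5985,1.3479,6.2325) = e^{-i·-1·3.5985}·d^2_{-1,0}(1.3479)·e^{-i·0·6.2325}. Compute d first:
With c≡cos(β/2)=0.781365 and s≡sin(β/2)=0.624074, N=[1·6·2·2]^{1/2}=4.898979
k∈{1,2} keeps every argument non-negative
  k=1: (−1)^0·4.8990/(2)·0.7814^3·0.6241^1 = +0.729246
  k=2: (−1)^1·4.8990/(2)·0.7814^1·0.6241^3 = -0.465198
d^2_{-1,0}(1.3479) = +0.729246 -0.465198 = +0.264049
|D^2_{-1,0}|² = |d^2_{-1,0}(β)|² = (+0.264049)² = 0.069722 (the z-rotation phases have unit modulus)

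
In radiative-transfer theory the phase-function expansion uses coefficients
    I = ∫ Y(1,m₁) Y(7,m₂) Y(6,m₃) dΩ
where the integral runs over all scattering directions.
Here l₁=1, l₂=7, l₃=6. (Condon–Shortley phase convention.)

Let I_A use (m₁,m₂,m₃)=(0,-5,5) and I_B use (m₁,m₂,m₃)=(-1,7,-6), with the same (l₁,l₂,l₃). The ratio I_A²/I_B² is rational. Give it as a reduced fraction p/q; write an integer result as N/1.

24/91

Shared (l₁,l₂,l₃)=(1,7,6): N and (l;000)² cancel in I_A²/I_B².
A: Δ = 2!·0!·12!/15! = 1/1365; Racah Σ t=1..1: t=1:−1/39916800 = -1/39916800; ⇒ 3j(1 7 6; 0 -5 5)² = 8/455, sgn +1
B: Δ = 2!·0!·12!/15! = 1/1365; Racah Σ t=2..2: t=2:+1/958003200 = 1/958003200; ⇒ 3j(1 7 6; -1 7 -6)² = 1/15, sgn +1
I_A²/I_B² = (8/455)/(1/15) = 24/91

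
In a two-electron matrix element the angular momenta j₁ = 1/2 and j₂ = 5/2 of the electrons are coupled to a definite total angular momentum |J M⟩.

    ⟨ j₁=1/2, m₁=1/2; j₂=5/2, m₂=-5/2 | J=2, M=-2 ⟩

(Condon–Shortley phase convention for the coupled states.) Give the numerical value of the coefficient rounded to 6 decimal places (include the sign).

j₁+j₂−J=1  J+j₁−j₂=0  J−j₁+j₂=4  j₁+j₂+J+1=6
(j₁±m₁, j₂±m₂, J±M) = (1,0,0,5,0,4)
P² = 480
sum k=0..0:
  [0] +1/24 = 1/24
S = 1/24
C² = P²·S² = 5/6 ; C = +0.912871

+0.912871  (= +√(5/6))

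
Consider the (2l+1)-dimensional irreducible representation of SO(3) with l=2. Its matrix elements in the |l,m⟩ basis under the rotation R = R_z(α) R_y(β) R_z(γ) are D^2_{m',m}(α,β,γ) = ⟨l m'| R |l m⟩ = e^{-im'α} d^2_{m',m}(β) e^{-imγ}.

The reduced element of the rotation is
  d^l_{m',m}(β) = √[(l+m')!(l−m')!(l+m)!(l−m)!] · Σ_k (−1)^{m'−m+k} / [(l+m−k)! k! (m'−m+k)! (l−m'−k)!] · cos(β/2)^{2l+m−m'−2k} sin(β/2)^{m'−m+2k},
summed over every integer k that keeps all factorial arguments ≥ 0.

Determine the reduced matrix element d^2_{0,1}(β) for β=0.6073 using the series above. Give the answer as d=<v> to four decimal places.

d=0.5739

d^2_{0,1}(β=0.6073) via the finite sum:
With c≡cos(β/2)=0.954251 and s≡sin(β/2)=0.299005, N=[2·2·6·1]^{1/2}=4.898979
k∈{1,2} keeps every argument non-negative
  k=1: (−1)^0·4.8990/(2)·0.9543^3·0.2990^1 = +0.636419
  k=2: (−1)^1·4.8990/(2)·0.9543^1·0.2990^3 = -0.062485
d^2_{0,1}(0.6073) = +0.636419 -0.062485 = +0.573934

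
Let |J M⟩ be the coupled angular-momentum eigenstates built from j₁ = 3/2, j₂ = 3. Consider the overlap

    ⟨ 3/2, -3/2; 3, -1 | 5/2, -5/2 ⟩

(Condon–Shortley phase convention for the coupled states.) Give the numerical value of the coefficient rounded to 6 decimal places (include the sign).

j₁+j₂−J=2  J+j₁−j₂=1  J−j₁+j₂=4  j₁+j₂+J+1=8
(j₁±m₁, j₂±m₂, J±M) = (0,3,2,4,0,5)
P² = 1728/7
sum k=2..2:
  [2] +1/48 = 1/48
S = 1/48
C² = P²·S² = 3/28 ; C = +0.327327

+0.327327  (= +√(3/28))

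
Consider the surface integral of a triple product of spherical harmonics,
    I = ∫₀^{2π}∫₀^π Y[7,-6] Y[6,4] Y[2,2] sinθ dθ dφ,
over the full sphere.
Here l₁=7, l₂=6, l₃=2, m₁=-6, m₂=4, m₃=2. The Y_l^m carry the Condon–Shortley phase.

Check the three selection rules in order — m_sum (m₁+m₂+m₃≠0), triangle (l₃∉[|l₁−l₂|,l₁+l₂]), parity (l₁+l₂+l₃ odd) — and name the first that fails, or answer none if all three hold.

azimuthal sum: -6 + 4 + 2 = 0  ✓
1 ≤ 2 ≤ 13 (triangle on l)  ✓
L = 7 + 6 + 2 = 15 (odd)  ✗

parity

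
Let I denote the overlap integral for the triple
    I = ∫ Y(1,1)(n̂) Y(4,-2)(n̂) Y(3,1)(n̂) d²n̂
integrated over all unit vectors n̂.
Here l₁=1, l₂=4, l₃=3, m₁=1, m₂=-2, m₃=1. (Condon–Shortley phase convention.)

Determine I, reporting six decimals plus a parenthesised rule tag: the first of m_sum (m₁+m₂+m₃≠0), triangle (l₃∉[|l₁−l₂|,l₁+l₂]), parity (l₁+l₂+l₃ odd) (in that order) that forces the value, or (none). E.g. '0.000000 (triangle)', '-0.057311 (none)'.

0.238414 (none)

Checks pass: Σm=0; 8 even; l₃=3∈[3,5].
(2·1+1)(2·4+1)(2·3+1) = 189
Δ: 2! 0! 6! / 9! → 1/252
sum: t=1:−1/36 = -1/36
3j²(1 4 3; 0 0 0) = Δ·Π!·Σ² = 4/63  (sign +1)
sum: t=0:+1/96 = 1/96
3j²(1 4 3; 1 -2 1) = Δ·Π!·Σ² = 5/84  (sign +1)
combine: 4πI² = 189·4/63·5/84 = 5/7
take √, sign +1: I = 0.23841361
No selection rule forces the value: the integral is nonzero (none).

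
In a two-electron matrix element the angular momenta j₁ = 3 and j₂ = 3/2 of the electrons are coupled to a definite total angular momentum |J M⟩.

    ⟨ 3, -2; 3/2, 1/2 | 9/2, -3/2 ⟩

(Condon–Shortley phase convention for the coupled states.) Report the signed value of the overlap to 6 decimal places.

+0.462910  (= +√(3/14))

√[10·0!6!3!/10! · 1!5!2!1!3!6!] = √(86400/7)
  +(−1)^0/∏(0,0,5,2,1,1)! = 1/240  (running 1/240)
⟨..|..⟩ = √(86400/7)·(1/240) = +0.462910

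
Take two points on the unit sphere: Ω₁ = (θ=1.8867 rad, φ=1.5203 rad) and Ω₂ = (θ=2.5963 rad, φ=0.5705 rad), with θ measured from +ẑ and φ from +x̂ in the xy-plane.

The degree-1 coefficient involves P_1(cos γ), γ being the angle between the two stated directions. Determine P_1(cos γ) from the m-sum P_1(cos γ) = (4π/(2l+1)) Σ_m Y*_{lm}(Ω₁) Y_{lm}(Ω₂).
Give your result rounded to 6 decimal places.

0.552471

Term-by-term m-sum for l=1 (normalisation 4π/3 = 4.188790):
  m=-1: (+0.016576+0.327979i) × (+0.150818-0.096776i) = +0.034240+0.047861i  (running Σ = +0.034240+0.047861i)
  m=0: (-0.151797-0.000000i) × (-0.417743+0.000000i) = +0.063412+0.000000i  (running Σ = +0.097652+0.047861i)
  m=1: (-0.016576+0.327979i) × (-0.150818-0.096776i) = +0.034240-0.047861i  (running Σ = +0.131893+0.000000i)
Total Σ_m = +0.131893+0.000000i. Multiply by 4.188790: +0.552471+0.000000i. P_1(cos γ) = 0.552471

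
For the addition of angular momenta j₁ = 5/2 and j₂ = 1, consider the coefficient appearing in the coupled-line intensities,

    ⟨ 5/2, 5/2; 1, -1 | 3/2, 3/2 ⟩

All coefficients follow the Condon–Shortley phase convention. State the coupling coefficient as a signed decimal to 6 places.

triangle: 2!×3!×0!/6! = 12/720
(j±m)!: 5!×0!×0!×2!×3!×0! = 1440
prefactor² = (2J+1)×Δ×N² = 96
  k=0: +1/(0!×2!×0!×0!×3!×0!) = 1/12
Σ = 1/12  ⇒  CG² = 96×(1/12)² = 2/3
CG = +√(2/3) = +0.816497

+√(2/3) = +0.816497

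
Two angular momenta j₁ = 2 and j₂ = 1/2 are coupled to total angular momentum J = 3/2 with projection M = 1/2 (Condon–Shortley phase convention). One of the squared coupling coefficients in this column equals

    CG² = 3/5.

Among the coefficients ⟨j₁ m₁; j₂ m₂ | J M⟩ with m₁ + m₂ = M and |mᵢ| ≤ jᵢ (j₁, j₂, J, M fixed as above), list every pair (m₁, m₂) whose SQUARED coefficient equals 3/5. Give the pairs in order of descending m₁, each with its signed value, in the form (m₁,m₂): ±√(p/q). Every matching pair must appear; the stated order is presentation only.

(1,-1/2): +√(3/5)

Admissible pairs with m₁+m₂ = M = 1/2: (0,1/2), (1,-1/2)
  (m₁,m₂)=(1,-1/2): CG² = 3/5, CG = +√(3/5)   ← matches the target
  (m₁,m₂)=(0,1/2): CG² = 2/5, CG = −√(2/5)
Pairs with CG² = 3/5: (1,-1/2): +√(3/5)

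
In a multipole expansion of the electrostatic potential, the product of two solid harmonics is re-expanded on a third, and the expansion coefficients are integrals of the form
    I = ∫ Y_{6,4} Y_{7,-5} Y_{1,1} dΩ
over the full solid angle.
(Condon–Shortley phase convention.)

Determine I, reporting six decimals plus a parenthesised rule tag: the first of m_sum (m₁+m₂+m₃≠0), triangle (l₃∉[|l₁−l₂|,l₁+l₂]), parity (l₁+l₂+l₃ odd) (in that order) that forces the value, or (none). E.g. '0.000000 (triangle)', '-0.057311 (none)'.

-0.284256 (none)

Rules hold: Σm=0, L=14 even, 1≤1≤13.
N = 13·15·3 = 585
Δ = 12!·0!·2!/15! = 1/1365
Racah Σ t=6..6: t=6:+1/518400 = 1/518400
⇒ 3j(6 7 1; 0 0 0)² = 7/195, sgn -1
Racah Σ t=2..2: t=2:+1/14515200 = 1/14515200
⇒ 3j(6 7 1; 4 -5 1)² = 22/455, sgn +1
4πI² = N·(3j₀)²·(3jₘ)² = 66/65
I = -1·√(1.01538/4π) = -0.28425647
No selection rule forces the value: the integral is nonzero (none).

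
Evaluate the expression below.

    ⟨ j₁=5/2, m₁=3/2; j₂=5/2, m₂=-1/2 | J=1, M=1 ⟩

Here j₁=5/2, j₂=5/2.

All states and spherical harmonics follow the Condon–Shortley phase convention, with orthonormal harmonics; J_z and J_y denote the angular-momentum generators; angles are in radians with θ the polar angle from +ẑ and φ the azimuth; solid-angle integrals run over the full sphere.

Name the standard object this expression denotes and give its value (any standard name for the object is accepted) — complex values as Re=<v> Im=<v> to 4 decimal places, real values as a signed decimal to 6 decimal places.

This is a Clebsch–Gordan (vector-coupling) coefficient.
triangle: 4!·1!·1!/7! = 24/5040
(j±m)!: 4!·1!·2!·3!·2!·0! = 576
prefactor² = (2J+1)·Δ·N² = 288/35
  k=1: −1/(1!·3!·0!·1!·1!·0!) = -1/6
Σ = -1/6  ⇒  CG² = 288/35·(-1/6)² = 8/35
CG = −√(8/35) = -0.478091

Clebsch–Gordan coefficient, −√(8/35) ≈ -0.478091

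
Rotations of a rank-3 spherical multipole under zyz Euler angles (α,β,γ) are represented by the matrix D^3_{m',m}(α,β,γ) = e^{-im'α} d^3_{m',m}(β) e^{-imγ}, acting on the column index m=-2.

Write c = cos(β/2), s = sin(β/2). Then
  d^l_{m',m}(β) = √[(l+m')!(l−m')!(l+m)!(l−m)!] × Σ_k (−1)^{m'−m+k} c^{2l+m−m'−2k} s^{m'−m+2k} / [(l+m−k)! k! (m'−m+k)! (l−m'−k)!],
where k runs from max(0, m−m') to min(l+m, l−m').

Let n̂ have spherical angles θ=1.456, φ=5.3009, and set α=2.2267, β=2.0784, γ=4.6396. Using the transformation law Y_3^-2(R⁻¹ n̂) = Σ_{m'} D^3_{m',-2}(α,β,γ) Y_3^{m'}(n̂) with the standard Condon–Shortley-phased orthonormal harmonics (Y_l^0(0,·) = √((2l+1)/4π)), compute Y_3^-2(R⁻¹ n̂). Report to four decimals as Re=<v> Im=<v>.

Re=0.1247 Im=-0.0669

Need the full column D^3_{m',-2} for m'=−3..3 at α=2.2267, β=2.0784, γ=4.6396.
cos(β/2)=0.506910, sin(β/2)=0.861999
d^3_{-3,-2}: single k=1 term ⇒ +0.070670;  D = -0.068450-0.017576i
d^3_{-2,-2}: k∈[0..1] ⇒ +0.016966 -0.245305 = -0.228339;  D = -0.089879-0.209906i
d^3_{-1,-2}: k∈[0..1] ⇒ -0.091235 +0.527646 = +0.436411;  D = +0.213170-0.380806i
d^3_{0,-2}: k∈[0..1] ⇒ +0.268719 -0.777051 = -0.508332;  D = +0.502955-0.073741i
d^3_{1,-2}: k∈[0..1] ⇒ -0.527646 +0.762895 = +0.235248;  D = +0.169000+0.163649i
d^3_{2,-2}: k∈[0..1] ⇒ +0.709347 -0.410242 = +0.299105;  D = +0.033849-0.297183i
d^3_{3,-2}: single k=0 term ⇒ -0.590936;  D = +0.506092-0.305084i
Y_3^{m'}(θ=1.456,φ=5.3009) and Σ D·Y over m':
  (-0.0684-0.0176i)·(-0.4013+0.0792i)  (-0.0899-0.2099i)·(-0.0443+0.1067i)  (+0.2132-0.3808i)·(-0.1665-0.2495i)  (+0.5030-0.0737i)·(-0.1254+0.0000i)  (+0.1690+0.1636i)·(+0.1665-0.2495i)  (+0.0338-0.2972i)·(-0.0443-0.1067i)  (+0.5061-0.3051i)·(+0.4013+0.0792i)
Y_3^-2(R⁻¹ n̂) = +0.124652-0.066904i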